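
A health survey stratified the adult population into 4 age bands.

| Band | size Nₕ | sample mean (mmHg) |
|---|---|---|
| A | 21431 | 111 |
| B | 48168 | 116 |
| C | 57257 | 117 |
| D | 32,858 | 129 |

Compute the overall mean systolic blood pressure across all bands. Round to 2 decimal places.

118.36

N = 159714; weights Wₕ = Nₕ/N = (0.1342, 0.3016, 0.3585, 0.2057).
x̄_st = Σ Wₕ·x̄ₕ = 0.1342·111 + 0.3016·116 + 0.3585·117 + 0.2057·129 ≈ 118.3621...
→ 118.36.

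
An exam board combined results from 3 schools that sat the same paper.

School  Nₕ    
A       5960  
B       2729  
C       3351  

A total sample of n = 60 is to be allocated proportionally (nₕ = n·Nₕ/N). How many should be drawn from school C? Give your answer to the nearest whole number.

N = 5960 + 2729 + 3351 = 12040.
n_C = 60·3351/12040 = 16.699... → 17.

17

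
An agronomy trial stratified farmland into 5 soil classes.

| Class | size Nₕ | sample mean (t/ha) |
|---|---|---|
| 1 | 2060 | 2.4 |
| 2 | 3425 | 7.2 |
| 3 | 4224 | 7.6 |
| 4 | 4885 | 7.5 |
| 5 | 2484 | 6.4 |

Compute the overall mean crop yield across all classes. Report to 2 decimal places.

N = 17078; weights Wₕ = Nₕ/N = (0.1206, 0.2006, 0.2473, 0.2860, 0.1455).
x̄_st = Σ Wₕ·x̄ₕ = 0.1206·2.4 + 0.2006·7.2 + 0.2473·7.6 + 0.2860·7.5 + 0.1455·6.4 ≈ 6.6894...
→ 6.69.

6.69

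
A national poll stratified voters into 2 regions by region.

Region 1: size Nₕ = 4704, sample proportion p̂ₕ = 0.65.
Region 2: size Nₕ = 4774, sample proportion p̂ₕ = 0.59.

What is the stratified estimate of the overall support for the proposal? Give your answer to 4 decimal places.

Wₕ = Nₕ/N with N = 9478: 0.4963, 0.5037.
p̂_st = 0.4963·0.65 + 0.5037·0.59 ≈ 0.619778... → 0.6198.

0.6198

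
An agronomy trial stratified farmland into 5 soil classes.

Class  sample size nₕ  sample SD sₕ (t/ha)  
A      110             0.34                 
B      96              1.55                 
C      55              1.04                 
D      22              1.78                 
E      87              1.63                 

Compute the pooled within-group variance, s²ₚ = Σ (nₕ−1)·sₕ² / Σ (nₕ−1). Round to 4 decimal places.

1.6281

A: (110−1)·0.34² = 109·0.1156 = 12.6004
B: (96−1)·1.55² = 95·2.4025 = 228.2375
C: (55−1)·1.04² = 54·1.0816 = 58.4064
D: (22−1)·1.78² = 21·3.1684 = 66.5364
E: (87−1)·1.63² = 86·2.6569 = 228.4934
Numerator = 594.2741; denominator = Σ(nₕ−1) = 365.
s²ₚ = 594.2741/365 = 1.628148... → 1.6281.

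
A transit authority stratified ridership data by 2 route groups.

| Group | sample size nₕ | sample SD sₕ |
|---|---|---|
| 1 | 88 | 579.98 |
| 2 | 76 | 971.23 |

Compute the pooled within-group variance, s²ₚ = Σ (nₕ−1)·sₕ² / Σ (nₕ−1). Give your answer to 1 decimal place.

617354.1

1: (88−1)·579.98² = 87·336376.8004 = 29264781.6348
2: (76−1)·971.23² = 75·943287.7129 = 70746578.4675
Numerator = 100011360.1023; denominator = Σ(nₕ−1) = 162.
s²ₚ = 100011360.1023/162 = 617354.075... → 617354.1.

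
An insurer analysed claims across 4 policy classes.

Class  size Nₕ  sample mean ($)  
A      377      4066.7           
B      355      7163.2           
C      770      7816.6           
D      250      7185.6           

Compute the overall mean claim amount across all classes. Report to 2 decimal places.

6787.25

x̄_st = (Σ Nₕx̄ₕ) / (Σ Nₕ) = (377·4066.7 + 355·7163.2 + 770·7816.6 + 250·7185.6) / 1752
= 11891263.9 / 1752 = 6787.2511... → 6787.25.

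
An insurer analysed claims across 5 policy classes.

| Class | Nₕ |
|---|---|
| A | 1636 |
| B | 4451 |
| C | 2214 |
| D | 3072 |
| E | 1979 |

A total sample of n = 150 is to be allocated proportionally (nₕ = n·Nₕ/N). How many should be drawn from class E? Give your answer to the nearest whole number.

22

Share of class E = 1979/13352 = 0.14822.
Allocate 150 × 0.14822 = 22.233... → 22.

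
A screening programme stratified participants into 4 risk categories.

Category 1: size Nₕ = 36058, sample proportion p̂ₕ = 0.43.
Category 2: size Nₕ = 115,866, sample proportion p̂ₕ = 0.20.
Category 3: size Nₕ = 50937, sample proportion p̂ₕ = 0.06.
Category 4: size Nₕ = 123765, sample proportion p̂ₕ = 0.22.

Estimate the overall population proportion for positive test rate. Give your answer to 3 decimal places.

0.211

Wₕ = Nₕ/N with N = 326626: 0.1104, 0.3547, 0.1559, 0.3789.
p̂_st = 0.1104·0.43 + 0.3547·0.20 + 0.1559·0.06 + 0.3789·0.22 ≈ 0.21114... → 0.211.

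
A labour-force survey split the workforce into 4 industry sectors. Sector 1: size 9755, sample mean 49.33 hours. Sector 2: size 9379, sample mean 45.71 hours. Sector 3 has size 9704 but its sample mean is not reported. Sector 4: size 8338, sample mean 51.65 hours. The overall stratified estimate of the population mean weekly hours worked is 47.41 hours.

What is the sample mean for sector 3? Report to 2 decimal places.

N = 9755 + 9379 + 9704 + 8338 = 37176.
Overall total = μ·N = 47.41·37176 = 1762514.16.
Subtract the known strata: 9755·49.33 + 9379·45.71 + 8338·51.65 = 1340585.94.
Remaining total for sector 3: 1762514.16 − 1340585.94 = 421928.22.
Divide by its size: 421928.22 / 9704 = 43.4798... → 43.48.

43.48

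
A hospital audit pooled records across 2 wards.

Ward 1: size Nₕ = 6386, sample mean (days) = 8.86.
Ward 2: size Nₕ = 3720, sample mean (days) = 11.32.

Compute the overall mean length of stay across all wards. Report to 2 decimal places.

9.77

N = 10106; weights Wₕ = Nₕ/N = (0.6319, 0.3681).
x̄_st = Σ Wₕ·x̄ₕ = 0.6319·8.86 + 0.3681·11.32 ≈ 9.7655...
→ 9.77.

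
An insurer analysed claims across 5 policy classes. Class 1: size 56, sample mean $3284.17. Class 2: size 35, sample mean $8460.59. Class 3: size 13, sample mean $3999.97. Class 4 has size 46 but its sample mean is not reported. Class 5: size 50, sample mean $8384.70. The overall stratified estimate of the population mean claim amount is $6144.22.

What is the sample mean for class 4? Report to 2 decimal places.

N = 56 + 35 + 13 + 46 + 50 = 200.
Overall total = μ·N = 6144.22·200 = 1228844.
Subtract the known strata: 56·3284.17 + 35·8460.59 + 13·3999.97 + 50·8384.70 = 951268.78.
Remaining total for class 4: 1228844 − 951268.78 = 277575.22.
Divide by its size: 277575.22 / 46 = 6034.2439... → 6034.24.

6034.24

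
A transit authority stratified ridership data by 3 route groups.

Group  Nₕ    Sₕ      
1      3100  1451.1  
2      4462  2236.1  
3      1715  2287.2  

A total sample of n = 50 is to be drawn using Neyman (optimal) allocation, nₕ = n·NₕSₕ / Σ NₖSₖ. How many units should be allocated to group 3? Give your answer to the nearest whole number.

11

Σ NₕSₕ = 3100·1451.1 + 4462·2236.1 + 1715·2287.2 = 18398436.2.
Share for 3: 3922548/18398436.2 = 0.21320.
n_3 = 50 × 0.21320 = 10.660... → 11.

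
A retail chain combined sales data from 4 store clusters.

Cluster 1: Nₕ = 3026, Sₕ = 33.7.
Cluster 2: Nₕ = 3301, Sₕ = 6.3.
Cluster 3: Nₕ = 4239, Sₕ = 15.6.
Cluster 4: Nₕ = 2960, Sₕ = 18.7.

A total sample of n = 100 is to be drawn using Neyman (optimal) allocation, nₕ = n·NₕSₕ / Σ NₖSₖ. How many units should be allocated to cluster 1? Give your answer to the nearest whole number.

Σ NₕSₕ = 3026·33.7 + 3301·6.3 + 4239·15.6 + 2960·18.7 = 244252.9.
Share for 1: 101976.2/244252.9 = 0.41750.
n_1 = 100 × 0.41750 = 41.750... → 42.

42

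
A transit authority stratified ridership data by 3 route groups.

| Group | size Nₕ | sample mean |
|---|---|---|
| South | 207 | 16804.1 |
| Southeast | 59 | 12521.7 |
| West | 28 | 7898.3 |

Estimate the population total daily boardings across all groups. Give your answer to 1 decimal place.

South: 207·16804.1 = 3478448.7
Southeast: 59·12521.7 = 738780.3
West: 28·7898.3 = 221152.4
τ̂ = Σ Nₕx̄ₕ = 4438381.4.

4438381.4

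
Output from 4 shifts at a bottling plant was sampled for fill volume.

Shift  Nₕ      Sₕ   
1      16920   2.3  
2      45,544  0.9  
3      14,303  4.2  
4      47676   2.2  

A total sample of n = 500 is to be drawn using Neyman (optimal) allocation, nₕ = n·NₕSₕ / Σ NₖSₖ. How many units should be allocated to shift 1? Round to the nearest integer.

79

1: NₕSₕ = 16920·2.3 = 38916
2: NₕSₕ = 45544·0.9 = 40989.6
3: NₕSₕ = 14303·4.2 = 60072.6
4: NₕSₕ = 47676·2.2 = 104887.2
Σ NₕSₕ = 244865.4.
n_1 = 500·38916/244865.4 = 79.464... → 79.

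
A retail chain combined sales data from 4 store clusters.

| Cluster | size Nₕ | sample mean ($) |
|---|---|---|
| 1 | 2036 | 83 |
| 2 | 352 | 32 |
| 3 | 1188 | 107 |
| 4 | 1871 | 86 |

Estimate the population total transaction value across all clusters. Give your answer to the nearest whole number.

468274

1: 2036·83 = 168988
2: 352·32 = 11264
3: 1188·107 = 127116
4: 1871·86 = 160906
τ̂ = Σ Nₕx̄ₕ = 468274.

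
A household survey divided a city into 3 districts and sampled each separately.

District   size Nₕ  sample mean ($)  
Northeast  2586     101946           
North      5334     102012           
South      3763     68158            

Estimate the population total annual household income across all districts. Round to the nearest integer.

1064242918

Northeast: 2586·101946 = 263632356
North: 5334·102012 = 544132008
South: 3763·68158 = 256478554
τ̂ = Σ Nₕx̄ₕ = 1064242918.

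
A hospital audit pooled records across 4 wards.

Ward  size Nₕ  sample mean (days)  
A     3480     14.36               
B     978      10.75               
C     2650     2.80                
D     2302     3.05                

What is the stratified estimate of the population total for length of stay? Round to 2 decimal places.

74927.40

Estimate total by summing Nₕ·x̄ₕ over strata.
3480·14.36 + 978·10.75 + 2650·2.80 + 2302·3.05 = 49972.8 + 10513.5 + 7420 + 7021.1 = 74927.40.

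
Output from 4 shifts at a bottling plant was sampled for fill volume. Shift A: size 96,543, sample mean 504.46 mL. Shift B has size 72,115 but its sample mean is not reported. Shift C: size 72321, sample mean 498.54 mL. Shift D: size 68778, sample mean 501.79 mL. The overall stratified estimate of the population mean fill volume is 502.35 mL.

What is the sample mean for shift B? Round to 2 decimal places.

N = 96543 + 72115 + 72321 + 68778 = 309757.
Overall total = μ·N = 502.35·309757 = 155606428.95.
Subtract the known strata: 96543·504.46 + 72321·498.54 + 68778·501.79 = 119269105.74.
Remaining total for shift B: 155606428.95 − 119269105.74 = 36337323.21.
Divide by its size: 36337323.21 / 72115 = 503.8802... → 503.88.

503.88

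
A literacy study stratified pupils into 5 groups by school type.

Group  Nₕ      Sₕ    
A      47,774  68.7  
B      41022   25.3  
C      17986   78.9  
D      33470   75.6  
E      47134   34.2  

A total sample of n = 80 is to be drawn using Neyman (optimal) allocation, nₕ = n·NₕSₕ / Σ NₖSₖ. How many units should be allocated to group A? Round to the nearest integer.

27

A: NₕSₕ = 47774·68.7 = 3282073.8
B: NₕSₕ = 41022·25.3 = 1037856.6
C: NₕSₕ = 17986·78.9 = 1419095.4
D: NₕSₕ = 33470·75.6 = 2530332
E: NₕSₕ = 47134·34.2 = 1611982.8
Σ NₕSₕ = 9881340.6.
n_A = 80·3282073.8/9881340.6 = 26.572... → 27.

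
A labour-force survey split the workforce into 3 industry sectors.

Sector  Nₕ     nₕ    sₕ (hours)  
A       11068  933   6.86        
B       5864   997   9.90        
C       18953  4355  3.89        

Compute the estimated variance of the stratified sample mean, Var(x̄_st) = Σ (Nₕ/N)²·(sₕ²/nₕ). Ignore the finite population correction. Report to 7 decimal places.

N = 35885; Wₕ = Nₕ/N.
sector A: (11068/35885)²·6.86²/933 = 0.0047982071
sector B: (5864/35885)²·9.90²/997 = 0.0026250480
sector C: (18953/35885)²·3.89²/4355 = 0.0009692617
Sum = 0.0083925168 → 0.0083925.

0.0083925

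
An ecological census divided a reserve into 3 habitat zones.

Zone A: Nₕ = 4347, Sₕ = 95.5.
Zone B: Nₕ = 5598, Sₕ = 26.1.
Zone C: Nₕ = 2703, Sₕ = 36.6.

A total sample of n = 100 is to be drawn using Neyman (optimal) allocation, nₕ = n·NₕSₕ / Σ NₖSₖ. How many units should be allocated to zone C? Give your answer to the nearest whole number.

15

A: NₕSₕ = 4347·95.5 = 415138.5
B: NₕSₕ = 5598·26.1 = 146107.8
C: NₕSₕ = 2703·36.6 = 98929.8
Σ NₕSₕ = 660176.1.
n_C = 100·98929.8/660176.1 = 14.985... → 15.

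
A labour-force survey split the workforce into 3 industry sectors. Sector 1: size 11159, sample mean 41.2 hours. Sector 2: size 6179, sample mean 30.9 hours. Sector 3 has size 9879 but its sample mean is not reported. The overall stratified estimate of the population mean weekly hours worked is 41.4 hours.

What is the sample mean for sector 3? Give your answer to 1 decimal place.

48.2

N = 11159 + 6179 + 9879 = 27217.
Overall total = μ·N = 41.4·27217 = 1126783.8.
Subtract the known strata: 11159·41.2 + 6179·30.9 = 650681.9.
Remaining total for sector 3: 1126783.8 − 650681.9 = 476101.9.
Divide by its size: 476101.9 / 9879 = 48.193... → 48.2.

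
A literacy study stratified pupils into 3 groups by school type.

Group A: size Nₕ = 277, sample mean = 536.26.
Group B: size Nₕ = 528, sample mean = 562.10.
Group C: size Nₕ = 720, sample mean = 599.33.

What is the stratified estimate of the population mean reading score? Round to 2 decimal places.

x̄_st = (Σ Nₕx̄ₕ) / (Σ Nₕ) = (277·536.26 + 528·562.10 + 720·599.33) / 1525
= 876850.42 / 1525 = 574.9839... → 574.98.

574.98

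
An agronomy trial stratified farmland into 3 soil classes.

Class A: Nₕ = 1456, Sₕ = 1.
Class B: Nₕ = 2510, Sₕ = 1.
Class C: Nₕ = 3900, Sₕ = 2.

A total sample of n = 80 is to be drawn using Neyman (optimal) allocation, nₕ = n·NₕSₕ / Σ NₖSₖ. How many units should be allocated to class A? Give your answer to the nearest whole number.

Σ NₕSₕ = 1456·1 + 2510·1 + 3900·2 = 11766.
Share for A: 1456/11766 = 0.12375.
n_A = 80 × 0.12375 = 9.900... → 10.

10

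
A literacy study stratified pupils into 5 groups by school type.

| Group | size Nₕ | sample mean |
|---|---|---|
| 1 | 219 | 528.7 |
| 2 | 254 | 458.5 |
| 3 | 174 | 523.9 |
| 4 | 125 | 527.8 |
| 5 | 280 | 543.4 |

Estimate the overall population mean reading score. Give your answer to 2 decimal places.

514.76

N = 1052; weights Wₕ = Nₕ/N = (0.2082, 0.2414, 0.1654, 0.1188, 0.2662).
x̄_st = Σ Wₕ·x̄ₕ = 0.2082·528.7 + 0.2414·458.5 + 0.1654·523.9 + 0.1188·527.8 + 0.2662·543.4 ≈ 514.7623...
→ 514.76.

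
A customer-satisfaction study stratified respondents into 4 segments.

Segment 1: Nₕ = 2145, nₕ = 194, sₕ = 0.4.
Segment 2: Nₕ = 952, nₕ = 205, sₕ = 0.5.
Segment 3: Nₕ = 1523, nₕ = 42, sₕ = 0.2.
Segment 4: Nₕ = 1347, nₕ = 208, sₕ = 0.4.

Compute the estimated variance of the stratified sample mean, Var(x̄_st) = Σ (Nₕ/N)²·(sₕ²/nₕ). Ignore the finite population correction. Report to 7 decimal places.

N = 5967. Term for each stratum: Wₕ²sₕ²/nₕ.
Var(x̄_st) = 0.0001065763 + 0.0000310419 + 0.0000620438 + 0.0000391994 = 0.0002388614 → 0.0002389.

0.0002389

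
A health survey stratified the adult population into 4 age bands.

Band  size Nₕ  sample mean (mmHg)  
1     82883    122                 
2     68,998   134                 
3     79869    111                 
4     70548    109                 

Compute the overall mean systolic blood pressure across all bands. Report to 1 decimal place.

N = 82883 + 68998 + 79869 + 70548 = 302298.
Weight each subgroup mean by Nₕ/N and sum.
Σ Nₕx̄ₕ = 82883·122 + 68998·134 + 79869·111 + 70548·109 = 10111726 + 9245732 + 8865459 + 7689732 = 35912649.
Divide by N: 35912649 / 302298 = 118.799... → 118.8.

118.8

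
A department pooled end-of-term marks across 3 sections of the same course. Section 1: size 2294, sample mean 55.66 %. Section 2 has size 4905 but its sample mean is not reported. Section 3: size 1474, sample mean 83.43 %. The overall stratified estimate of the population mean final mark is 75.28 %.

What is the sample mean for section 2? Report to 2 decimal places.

82.01

N = 2294 + 4905 + 1474 = 8673.
Overall total = μ·N = 75.28·8673 = 652903.44.
Subtract the known strata: 2294·55.66 + 1474·83.43 = 250659.86.
Remaining total for section 2: 652903.44 − 250659.86 = 402243.58.
Divide by its size: 402243.58 / 4905 = 82.0068... → 82.01.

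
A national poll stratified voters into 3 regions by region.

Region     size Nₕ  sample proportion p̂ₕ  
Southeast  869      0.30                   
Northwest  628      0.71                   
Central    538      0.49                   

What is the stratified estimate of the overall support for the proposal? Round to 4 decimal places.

N = 869 + 628 + 538 = 2035.
Overall proportion = Σ (Nₕ/N)·p̂ₕ.
Σ Nₕp̂ₕ = 260.7 + 445.88 + 263.62 = 970.2.
970.2 / 2035 = 0.476757... → 0.4768.

0.4768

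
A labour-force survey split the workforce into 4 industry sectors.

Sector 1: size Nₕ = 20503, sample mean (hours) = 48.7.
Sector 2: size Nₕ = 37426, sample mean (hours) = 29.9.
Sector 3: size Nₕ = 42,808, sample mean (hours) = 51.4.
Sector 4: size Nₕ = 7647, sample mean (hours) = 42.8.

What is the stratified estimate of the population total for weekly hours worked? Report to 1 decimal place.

Population total = Σ Nₕ·x̄ₕ (each stratum's size times its mean).
20503·48.7 + 37426·29.9 + 42808·51.4 + 7647·42.8 = 998496.1 + 1119037.4 + 2200331.2 + 327291.6 = 4645156.3.

4645156.3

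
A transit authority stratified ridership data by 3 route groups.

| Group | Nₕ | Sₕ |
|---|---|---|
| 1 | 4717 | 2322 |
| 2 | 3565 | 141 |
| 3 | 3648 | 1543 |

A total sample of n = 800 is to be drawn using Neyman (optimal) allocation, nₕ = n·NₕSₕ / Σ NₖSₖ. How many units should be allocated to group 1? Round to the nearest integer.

Σ NₕSₕ = 4717·2322 + 3565·141 + 3648·1543 = 17084403.
Share for 1: 10952874/17084403 = 0.64110.
n_1 = 800 × 0.64110 = 512.883... → 513.

513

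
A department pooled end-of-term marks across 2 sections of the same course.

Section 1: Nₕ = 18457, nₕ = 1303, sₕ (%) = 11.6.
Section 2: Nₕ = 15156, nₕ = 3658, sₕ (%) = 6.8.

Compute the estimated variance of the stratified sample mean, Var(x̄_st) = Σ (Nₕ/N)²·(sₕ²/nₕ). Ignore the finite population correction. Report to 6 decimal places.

N = 33613; Wₕ = Nₕ/N.
section 1: (18457/33613)²·11.6²/1303 = 0.031137177
section 2: (15156/33613)²·6.8²/3658 = 0.002569974
Sum = 0.033707151 → 0.033707.

0.033707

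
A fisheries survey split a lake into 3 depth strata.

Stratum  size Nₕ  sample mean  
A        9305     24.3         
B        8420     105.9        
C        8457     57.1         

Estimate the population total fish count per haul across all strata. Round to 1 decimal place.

Estimate total by summing Nₕ·x̄ₕ over strata.
9305·24.3 + 8420·105.9 + 8457·57.1 = 226111.5 + 891678 + 482894.7 = 1600684.2.

1600684.2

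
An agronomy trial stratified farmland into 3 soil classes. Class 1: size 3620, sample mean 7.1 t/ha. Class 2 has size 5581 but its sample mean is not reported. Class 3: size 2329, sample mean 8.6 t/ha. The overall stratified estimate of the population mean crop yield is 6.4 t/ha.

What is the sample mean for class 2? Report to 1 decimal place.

N = 3620 + 5581 + 2329 = 11530.
Overall total = μ·N = 6.4·11530 = 73792.
Subtract the known strata: 3620·7.1 + 2329·8.6 = 45731.4.
Remaining total for class 2: 73792 − 45731.4 = 28060.6.
Divide by its size: 28060.6 / 5581 = 5.028... → 5.0.

5.0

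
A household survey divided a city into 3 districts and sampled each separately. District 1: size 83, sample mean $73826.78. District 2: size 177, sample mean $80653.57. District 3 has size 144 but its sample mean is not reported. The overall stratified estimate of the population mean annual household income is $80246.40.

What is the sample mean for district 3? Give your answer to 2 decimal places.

N = 83 + 177 + 144 = 404.
Overall total = μ·N = 80246.40·404 = 32419545.6.
Subtract the known strata: 83·73826.78 + 177·80653.57 = 20403304.63.
Remaining total for district 3: 32419545.6 − 20403304.63 = 12016240.97.
Divide by its size: 12016240.97 / 144 = 83446.1178... → 83446.12.

83446.12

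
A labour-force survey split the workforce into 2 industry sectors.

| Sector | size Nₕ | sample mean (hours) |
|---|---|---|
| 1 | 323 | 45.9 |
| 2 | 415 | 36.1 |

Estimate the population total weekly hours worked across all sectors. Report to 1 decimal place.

29807.2

1: 323·45.9 = 14825.7
2: 415·36.1 = 14981.5
τ̂ = Σ Nₕx̄ₕ = 29807.2.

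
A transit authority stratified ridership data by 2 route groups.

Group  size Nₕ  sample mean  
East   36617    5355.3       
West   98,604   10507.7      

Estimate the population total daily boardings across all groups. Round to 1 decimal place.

1232196270.9

East: 36617·5355.3 = 196095020.1
West: 98604·10507.7 = 1036101250.8
τ̂ = Σ Nₕx̄ₕ = 1232196270.9.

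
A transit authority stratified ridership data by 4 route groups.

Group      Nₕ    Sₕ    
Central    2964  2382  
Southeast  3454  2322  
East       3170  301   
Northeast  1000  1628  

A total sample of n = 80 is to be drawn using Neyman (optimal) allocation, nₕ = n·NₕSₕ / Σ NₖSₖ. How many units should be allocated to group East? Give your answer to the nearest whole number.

4

Central: NₕSₕ = 2964·2382 = 7060248
Southeast: NₕSₕ = 3454·2322 = 8020188
East: NₕSₕ = 3170·301 = 954170
Northeast: NₕSₕ = 1000·1628 = 1628000
Σ NₕSₕ = 17662606.
n_East = 80·954170/17662606 = 4.322... → 4.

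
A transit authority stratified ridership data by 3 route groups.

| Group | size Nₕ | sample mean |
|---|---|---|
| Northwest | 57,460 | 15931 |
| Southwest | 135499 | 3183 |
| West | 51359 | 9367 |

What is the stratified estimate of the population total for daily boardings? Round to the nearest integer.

1827768330

Estimate total by summing Nₕ·x̄ₕ over strata.
57460·15931 + 135499·3183 + 51359·9367 = 915395260 + 431293317 + 481079753 = 1827768330.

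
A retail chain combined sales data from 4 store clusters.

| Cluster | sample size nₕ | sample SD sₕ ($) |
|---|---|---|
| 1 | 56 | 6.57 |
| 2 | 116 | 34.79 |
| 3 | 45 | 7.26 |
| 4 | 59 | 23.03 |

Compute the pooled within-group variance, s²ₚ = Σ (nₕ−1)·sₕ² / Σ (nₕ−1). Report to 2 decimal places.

Degrees of freedom: 55 + 115 + 44 + 58 = 272.
Σ(nₕ−1)sₕ² = 55·43.1649 + 115·1210.3441 + 44·52.7076 + 58·530.3809 = 174644.8676.
s²ₚ = 174644.8676 / 272 = 642.0767... → 642.08.

642.08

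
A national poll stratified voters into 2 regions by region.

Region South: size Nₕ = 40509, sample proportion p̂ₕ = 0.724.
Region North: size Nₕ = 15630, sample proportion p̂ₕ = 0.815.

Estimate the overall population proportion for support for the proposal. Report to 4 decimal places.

Wₕ = Nₕ/N with N = 56139: 0.7216, 0.2784.
p̂_st = 0.7216·0.724 + 0.2784·0.815 ≈ 0.749336... → 0.7493.

0.7493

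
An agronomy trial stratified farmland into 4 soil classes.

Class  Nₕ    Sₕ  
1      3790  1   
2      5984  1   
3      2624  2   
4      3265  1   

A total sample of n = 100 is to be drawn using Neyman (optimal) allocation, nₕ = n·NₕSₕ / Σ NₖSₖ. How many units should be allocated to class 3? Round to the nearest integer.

Σ NₕSₕ = 3790·1 + 5984·1 + 2624·2 + 3265·1 = 18287.
Share for 3: 5248/18287 = 0.28698.
n_3 = 100 × 0.28698 = 28.698... → 29.

29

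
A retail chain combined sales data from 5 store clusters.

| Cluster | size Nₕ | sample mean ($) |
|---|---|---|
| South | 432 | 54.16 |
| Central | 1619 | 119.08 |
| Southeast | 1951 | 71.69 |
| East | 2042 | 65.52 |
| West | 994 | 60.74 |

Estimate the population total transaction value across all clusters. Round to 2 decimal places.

Population total = Σ Nₕ·x̄ₕ (each stratum's size times its mean).
432·54.16 + 1619·119.08 + 1951·71.69 + 2042·65.52 + 994·60.74 = 23397.12 + 192790.52 + 139867.19 + 133791.84 + 60375.56 = 550222.23.

550222.23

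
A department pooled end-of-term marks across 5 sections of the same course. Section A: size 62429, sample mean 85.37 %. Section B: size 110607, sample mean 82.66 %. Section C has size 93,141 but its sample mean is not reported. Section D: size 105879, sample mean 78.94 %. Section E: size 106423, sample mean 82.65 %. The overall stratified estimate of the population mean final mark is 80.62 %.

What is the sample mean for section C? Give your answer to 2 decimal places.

Σ Nₕx̄ₕ = N·μ, so 93141·x̄_C = 478479·80.62 − (62429·85.37 + 110607·82.66 + 105879·78.94 + 106423·82.65).
= 38574976.98 − 31626287.56 = 6948689.42.
x̄_C = 6948689.42 / 93141 = 74.6040... → 74.60.

74.60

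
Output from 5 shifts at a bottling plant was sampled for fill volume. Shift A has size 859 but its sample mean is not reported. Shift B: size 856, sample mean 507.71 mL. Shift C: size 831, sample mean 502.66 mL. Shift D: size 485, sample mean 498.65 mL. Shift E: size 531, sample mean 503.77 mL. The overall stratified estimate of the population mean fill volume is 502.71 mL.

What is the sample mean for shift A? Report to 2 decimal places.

499.41

Σ Nₕx̄ₕ = N·μ, so 859·x̄_A = 3562·502.71 − (856·507.71 + 831·502.66 + 485·498.65 + 531·503.77).
= 1790653.02 − 1361657.34 = 428995.68.
x̄_A = 428995.68 / 859 = 499.4129... → 499.41.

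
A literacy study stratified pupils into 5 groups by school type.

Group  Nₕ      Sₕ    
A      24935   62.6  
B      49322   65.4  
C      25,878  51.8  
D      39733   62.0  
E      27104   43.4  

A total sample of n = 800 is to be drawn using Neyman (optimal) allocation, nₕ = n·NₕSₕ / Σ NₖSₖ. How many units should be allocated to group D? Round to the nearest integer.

Σ NₕSₕ = 24935·62.6 + 49322·65.4 + 25878·51.8 + 39733·62.0 + 27104·43.4 = 9766829.8.
Share for D: 2463446/9766829.8 = 0.25223.
n_D = 800 × 0.25223 = 201.781... → 202.

202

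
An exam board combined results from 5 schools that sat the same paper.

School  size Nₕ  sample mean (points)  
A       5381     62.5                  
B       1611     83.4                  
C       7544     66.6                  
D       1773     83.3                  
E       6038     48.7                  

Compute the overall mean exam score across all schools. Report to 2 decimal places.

N = 22347; weights Wₕ = Nₕ/N = (0.2408, 0.0721, 0.3376, 0.0793, 0.2702).
x̄_st = Σ Wₕ·x̄ₕ = 0.2408·62.5 + 0.0721·83.4 + 0.3376·66.6 + 0.0793·83.3 + 0.2702·48.7 ≈ 63.3124...
→ 63.31.

63.31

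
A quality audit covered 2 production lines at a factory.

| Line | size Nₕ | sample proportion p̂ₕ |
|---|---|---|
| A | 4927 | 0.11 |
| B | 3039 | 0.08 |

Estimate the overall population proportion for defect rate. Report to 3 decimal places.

0.099

N = 4927 + 3039 = 7966.
Overall proportion = Σ (Nₕ/N)·p̂ₕ.
Σ Nₕp̂ₕ = 541.97 + 243.12 = 785.09.
785.09 / 7966 = 0.09856... → 0.099.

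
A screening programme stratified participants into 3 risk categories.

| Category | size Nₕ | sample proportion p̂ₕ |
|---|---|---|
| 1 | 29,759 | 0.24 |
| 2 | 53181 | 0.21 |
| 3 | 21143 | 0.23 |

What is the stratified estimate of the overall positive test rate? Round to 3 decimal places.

0.223

Wₕ = Nₕ/N with N = 104083: 0.2859, 0.5109, 0.2031.
p̂_st = 0.2859·0.24 + 0.5109·0.21 + 0.2031·0.23 ≈ 0.22264... → 0.223.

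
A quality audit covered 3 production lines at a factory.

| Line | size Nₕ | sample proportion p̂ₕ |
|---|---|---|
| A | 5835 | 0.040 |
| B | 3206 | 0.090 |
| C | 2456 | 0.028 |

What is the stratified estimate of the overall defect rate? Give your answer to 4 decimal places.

N = 5835 + 3206 + 2456 = 11497.
Overall proportion = Σ (Nₕ/N)·p̂ₕ.
Σ Nₕp̂ₕ = 233.4 + 288.54 + 68.768 = 590.708.
590.708 / 11497 = 0.051379... → 0.0514.

0.0514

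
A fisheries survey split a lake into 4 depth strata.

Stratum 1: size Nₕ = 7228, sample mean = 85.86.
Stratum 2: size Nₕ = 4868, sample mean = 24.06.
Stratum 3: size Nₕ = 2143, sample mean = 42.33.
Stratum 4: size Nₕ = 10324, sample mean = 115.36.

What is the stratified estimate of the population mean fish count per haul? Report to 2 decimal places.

x̄_st = (Σ Nₕx̄ₕ) / (Σ Nₕ) = (7228·85.86 + 4868·24.06 + 2143·42.33 + 10324·115.36) / 24563
= 2019409.99 / 24563 = 82.2135... → 82.21.

82.21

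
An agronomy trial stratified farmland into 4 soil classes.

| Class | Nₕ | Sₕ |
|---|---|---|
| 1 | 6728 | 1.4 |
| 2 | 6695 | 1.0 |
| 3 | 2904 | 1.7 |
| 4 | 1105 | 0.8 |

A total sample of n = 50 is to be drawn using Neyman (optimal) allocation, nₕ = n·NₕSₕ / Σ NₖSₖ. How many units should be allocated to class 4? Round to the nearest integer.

2

Σ NₕSₕ = 6728·1.4 + 6695·1.0 + 2904·1.7 + 1105·0.8 = 21935.
Share for 4: 884/21935 = 0.04030.
n_4 = 50 × 0.04030 = 2.015... → 2.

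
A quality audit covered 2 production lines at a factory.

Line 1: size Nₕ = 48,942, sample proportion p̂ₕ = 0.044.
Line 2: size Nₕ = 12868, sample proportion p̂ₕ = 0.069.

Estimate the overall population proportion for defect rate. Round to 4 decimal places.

N = 48942 + 12868 = 61810.
Overall proportion = Σ (Nₕ/N)·p̂ₕ.
Σ Nₕp̂ₕ = 2153.448 + 887.892 = 3041.34.
3041.34 / 61810 = 0.049205... → 0.0492.

0.0492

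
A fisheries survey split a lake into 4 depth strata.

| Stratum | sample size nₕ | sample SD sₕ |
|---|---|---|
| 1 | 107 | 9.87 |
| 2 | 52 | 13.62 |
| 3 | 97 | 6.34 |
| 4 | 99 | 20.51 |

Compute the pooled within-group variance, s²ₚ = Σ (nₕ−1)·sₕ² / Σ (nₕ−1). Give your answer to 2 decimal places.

184.82

Degrees of freedom: 106 + 51 + 96 + 98 = 351.
Σ(nₕ−1)sₕ² = 106·97.4169 + 51·185.5044 + 96·40.1956 + 98·420.6601 = 64870.3832.
s²ₚ = 64870.3832 / 351 = 184.8159... → 184.82.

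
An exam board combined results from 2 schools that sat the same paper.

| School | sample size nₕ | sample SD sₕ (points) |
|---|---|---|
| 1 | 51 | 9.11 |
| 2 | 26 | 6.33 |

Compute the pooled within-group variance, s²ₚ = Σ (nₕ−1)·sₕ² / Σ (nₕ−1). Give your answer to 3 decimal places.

1: (51−1)·9.11² = 50·82.9921 = 4149.605
2: (26−1)·6.33² = 25·40.0689 = 1001.7225
Numerator = 5151.3275; denominator = Σ(nₕ−1) = 75.
s²ₚ = 5151.3275/75 = 68.68437... → 68.684.

68.684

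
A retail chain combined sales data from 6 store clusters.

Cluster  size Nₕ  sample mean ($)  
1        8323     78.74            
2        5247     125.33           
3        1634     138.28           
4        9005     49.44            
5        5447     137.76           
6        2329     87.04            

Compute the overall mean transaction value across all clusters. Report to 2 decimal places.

N = 8323 + 5247 + 1634 + 9005 + 5447 + 2329 = 31985.
The stratified mean weights each stratum mean by its population share Nₕ/N.
Σ Nₕx̄ₕ = 8323·78.74 + 5247·125.33 + 1634·138.28 + 9005·49.44 + 5447·137.76 + 2329·87.04 = 655353.02 + 657606.51 + 225949.52 + 445207.2 + 750378.72 + 202716.16 = 2937211.13.
Divide by N: 2937211.13 / 31985 = 91.8309... → 91.83.

91.83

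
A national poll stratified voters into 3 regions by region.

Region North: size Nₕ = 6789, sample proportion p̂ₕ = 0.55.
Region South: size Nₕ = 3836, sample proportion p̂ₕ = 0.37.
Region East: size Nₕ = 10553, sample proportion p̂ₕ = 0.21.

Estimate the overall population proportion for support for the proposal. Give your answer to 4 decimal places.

N = 6789 + 3836 + 10553 = 21178.
Overall proportion = Σ (Nₕ/N)·p̂ₕ.
Σ Nₕp̂ₕ = 3733.95 + 1419.32 + 2216.13 = 7369.4.
7369.4 / 21178 = 0.347974... → 0.3480.

0.3480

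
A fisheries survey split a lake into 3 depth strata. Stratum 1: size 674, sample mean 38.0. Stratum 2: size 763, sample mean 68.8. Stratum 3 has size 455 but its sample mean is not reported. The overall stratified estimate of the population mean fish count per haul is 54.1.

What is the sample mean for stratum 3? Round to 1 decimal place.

Σ Nₕx̄ₕ = N·μ, so 455·x̄_3 = 1892·54.1 − (674·38.0 + 763·68.8).
= 102357.2 − 78106.4 = 24250.8.
x̄_3 = 24250.8 / 455 = 53.298... → 53.3.

53.3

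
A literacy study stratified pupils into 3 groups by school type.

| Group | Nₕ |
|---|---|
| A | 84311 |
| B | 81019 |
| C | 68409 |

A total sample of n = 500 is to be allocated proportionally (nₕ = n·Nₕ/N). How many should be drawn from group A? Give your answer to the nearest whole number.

Share of group A = 84311/233739 = 0.36071.
Allocate 500 × 0.36071 = 180.353... → 180.

180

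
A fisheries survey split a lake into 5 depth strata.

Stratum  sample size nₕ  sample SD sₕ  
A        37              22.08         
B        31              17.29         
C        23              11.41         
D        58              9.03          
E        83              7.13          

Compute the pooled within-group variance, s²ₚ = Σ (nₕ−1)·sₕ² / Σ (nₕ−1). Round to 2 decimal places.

168.28

A: (37−1)·22.08² = 36·487.5264 = 17550.9504
B: (31−1)·17.29² = 30·298.9441 = 8968.323
C: (23−1)·11.41² = 22·130.1881 = 2864.1382
D: (58−1)·9.03² = 57·81.5409 = 4647.8313
E: (83−1)·7.13² = 82·50.8369 = 4168.6258
Numerator = 38199.8687; denominator = Σ(nₕ−1) = 227.
s²ₚ = 38199.8687/227 = 168.2814... → 168.28.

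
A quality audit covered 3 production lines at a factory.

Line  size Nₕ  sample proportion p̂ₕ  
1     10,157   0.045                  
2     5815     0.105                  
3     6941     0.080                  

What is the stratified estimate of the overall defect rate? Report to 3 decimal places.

Wₕ = Nₕ/N with N = 22913: 0.4433, 0.2538, 0.3029.
p̂_st = 0.4433·0.045 + 0.2538·0.105 + 0.3029·0.080 ≈ 0.07083... → 0.071.

0.071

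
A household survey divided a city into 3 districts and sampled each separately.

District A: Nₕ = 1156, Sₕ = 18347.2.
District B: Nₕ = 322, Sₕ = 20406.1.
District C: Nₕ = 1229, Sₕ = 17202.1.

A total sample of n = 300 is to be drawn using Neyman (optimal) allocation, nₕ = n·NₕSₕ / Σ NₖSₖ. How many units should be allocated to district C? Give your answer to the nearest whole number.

130

Σ NₕSₕ = 1156·18347.2 + 322·20406.1 + 1229·17202.1 = 48921508.3.
Share for C: 21141380.9/48921508.3 = 0.43215.
n_C = 300 × 0.43215 = 129.645... → 130.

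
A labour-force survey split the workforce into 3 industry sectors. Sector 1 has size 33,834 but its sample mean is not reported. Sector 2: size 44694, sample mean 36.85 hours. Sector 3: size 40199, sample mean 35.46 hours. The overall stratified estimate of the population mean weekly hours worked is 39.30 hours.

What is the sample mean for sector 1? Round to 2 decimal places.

Σ Nₕx̄ₕ = N·μ, so 33834·x̄_1 = 118727·39.30 − (44694·36.85 + 40199·35.46).
= 4665971.1 − 3072430.44 = 1593540.66.
x̄_1 = 1593540.66 / 33834 = 47.0988... → 47.10.

47.10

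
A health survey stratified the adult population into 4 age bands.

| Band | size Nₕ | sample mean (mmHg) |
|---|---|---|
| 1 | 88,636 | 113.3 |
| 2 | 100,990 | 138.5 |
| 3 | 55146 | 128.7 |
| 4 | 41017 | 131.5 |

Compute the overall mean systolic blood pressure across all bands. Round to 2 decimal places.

127.79

x̄_st = (Σ Nₕx̄ₕ) / (Σ Nₕ) = (88636·113.3 + 100990·138.5 + 55146·128.7 + 41017·131.5) / 285789
= 36520599.5 / 285789 = 127.7887... → 127.79.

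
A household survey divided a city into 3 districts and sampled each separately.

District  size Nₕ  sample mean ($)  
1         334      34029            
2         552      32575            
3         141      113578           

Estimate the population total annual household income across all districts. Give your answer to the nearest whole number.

45361584

1: 334·34029 = 11365686
2: 552·32575 = 17981400
3: 141·113578 = 16014498
τ̂ = Σ Nₕx̄ₕ = 45361584.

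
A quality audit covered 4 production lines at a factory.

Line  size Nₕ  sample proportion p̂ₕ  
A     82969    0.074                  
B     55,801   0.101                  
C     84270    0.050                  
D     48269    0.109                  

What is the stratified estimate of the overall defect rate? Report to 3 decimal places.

N = 82969 + 55801 + 84270 + 48269 = 271309.
Overall proportion = Σ (Nₕ/N)·p̂ₕ.
Σ Nₕp̂ₕ = 6139.706 + 5635.901 + 4213.5 + 5261.321 = 21250.428.
21250.428 / 271309 = 0.07833... → 0.078.

0.078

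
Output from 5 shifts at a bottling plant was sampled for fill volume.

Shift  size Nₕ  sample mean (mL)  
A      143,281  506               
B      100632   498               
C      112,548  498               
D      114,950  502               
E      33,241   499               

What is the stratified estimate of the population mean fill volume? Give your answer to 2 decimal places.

N = 504652; weights Wₕ = Nₕ/N = (0.2839, 0.1994, 0.2230, 0.2278, 0.0659).
x̄_st = Σ Wₕ·x̄ₕ = 0.2839·506 + 0.1994·498 + 0.2230·498 + 0.2278·502 + 0.0659·499 ≈ 501.2484...
→ 501.25.

501.25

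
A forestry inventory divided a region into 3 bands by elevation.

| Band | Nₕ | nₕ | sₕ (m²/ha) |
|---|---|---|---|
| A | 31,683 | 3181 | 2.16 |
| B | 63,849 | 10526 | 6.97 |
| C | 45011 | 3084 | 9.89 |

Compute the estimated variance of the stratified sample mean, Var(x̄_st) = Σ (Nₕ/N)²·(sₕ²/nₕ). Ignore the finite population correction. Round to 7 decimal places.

N = 140543. Term for each stratum: Wₕ²sₕ²/nₕ.
Var(x̄_st) = 0.0000745380 + 0.0009525591 + 0.0032530976 = 0.0042801948 → 0.0042802.

0.0042802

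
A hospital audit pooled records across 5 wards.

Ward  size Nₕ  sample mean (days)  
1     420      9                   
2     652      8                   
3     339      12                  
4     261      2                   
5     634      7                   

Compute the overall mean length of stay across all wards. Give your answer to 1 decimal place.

N = 420 + 652 + 339 + 261 + 634 = 2306.
Overall mean = Σ (Nₕ/N)·x̄ₕ — weight by population share, not a simple average.
Σ Nₕx̄ₕ = 420·9 + 652·8 + 339·12 + 261·2 + 634·7 = 3780 + 5216 + 4068 + 522 + 4438 = 18024.
Divide by N: 18024 / 2306 = 7.816... → 7.8.

7.8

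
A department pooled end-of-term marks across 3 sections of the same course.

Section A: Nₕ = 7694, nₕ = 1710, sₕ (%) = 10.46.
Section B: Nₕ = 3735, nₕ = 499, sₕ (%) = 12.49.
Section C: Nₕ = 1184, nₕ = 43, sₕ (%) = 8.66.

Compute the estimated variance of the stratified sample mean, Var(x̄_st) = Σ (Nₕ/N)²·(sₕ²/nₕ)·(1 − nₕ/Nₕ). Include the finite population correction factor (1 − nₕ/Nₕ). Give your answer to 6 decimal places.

0.057079

N = 12613; Wₕ = Nₕ/N.
section A: (7694/12613)²·10.46²/1710·(1 − 1710/7694) = 0.018517154
section B: (3735/12613)²·12.49²/499·(1 − 499/3735) = 0.023751260
section C: (1184/12613)²·8.66²/43·(1 − 43/1184) = 0.014810437
Sum = 0.057078851 → 0.057079.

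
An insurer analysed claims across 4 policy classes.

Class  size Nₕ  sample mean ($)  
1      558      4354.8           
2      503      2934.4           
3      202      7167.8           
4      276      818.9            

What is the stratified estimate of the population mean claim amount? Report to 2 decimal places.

N = 558 + 503 + 202 + 276 = 1539.
Overall mean = Σ (Nₕ/N)·x̄ₕ — weight by population share, not a simple average.
Σ Nₕx̄ₕ = 558·4354.8 + 503·2934.4 + 202·7167.8 + 276·818.9 = 2429978.4 + 1476003.2 + 1447895.6 + 226016.4 = 5579893.6.
Divide by N: 5579893.6 / 1539 = 3625.6619... → 3625.66.

3625.66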